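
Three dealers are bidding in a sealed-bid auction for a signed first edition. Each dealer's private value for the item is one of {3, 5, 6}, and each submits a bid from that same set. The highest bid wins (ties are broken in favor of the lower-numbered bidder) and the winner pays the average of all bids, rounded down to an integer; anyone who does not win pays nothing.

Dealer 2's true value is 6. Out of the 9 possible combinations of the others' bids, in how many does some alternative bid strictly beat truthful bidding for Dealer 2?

1

Others bid (3, 3): truth gives 2; bid 5 gives 3 > 2. Violating.
Others bid (3, 5): truth gives 2; no alternative beats it.
Others bid (3, 6): truth gives 1; no alternative beats it.
(Checking all 9 profiles: 1 has a profitable deviation, 8 do not.)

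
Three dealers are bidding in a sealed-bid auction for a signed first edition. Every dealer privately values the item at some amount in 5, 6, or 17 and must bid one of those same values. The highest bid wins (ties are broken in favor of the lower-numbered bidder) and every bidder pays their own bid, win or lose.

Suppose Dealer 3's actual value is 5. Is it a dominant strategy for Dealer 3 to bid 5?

Consider the case where Dealer 1 bids 5 and Dealer 2 bids 5.
Truthful bid 5: loses but pays 5, utility -5.
Bid 6 instead: wins, pays 6, utility 5 - 6 = -1.
Since -1 > -5, bidding 6 is strictly better here, so truthful bidding is not dominant.

No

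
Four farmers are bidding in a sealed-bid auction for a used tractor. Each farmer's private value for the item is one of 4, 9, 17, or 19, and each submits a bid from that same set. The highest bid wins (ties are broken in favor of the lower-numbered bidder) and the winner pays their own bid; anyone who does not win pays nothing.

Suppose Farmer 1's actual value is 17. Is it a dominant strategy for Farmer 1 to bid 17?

No

Consider the case where Farmer 2 bids 4, Farmer 3 bids 4 and Farmer 4 bids 4.
Truthful bid 17: wins, pays 17, utility 17 - 17 = 0.
Bid 4 instead: wins, pays 4, utility 17 - 4 = 13.
Since 13 > 0, bidding 4 is strictly better here, so truthful bidding is not dominant.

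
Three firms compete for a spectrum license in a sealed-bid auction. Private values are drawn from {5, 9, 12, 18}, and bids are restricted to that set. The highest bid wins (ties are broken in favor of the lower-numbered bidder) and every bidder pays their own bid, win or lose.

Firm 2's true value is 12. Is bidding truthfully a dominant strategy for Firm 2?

Consider the case where Firm 1 bids 5 and Firm 3 bids 5.
Truthful bid 12: wins, pays 12, utility 12 - 12 = 0.
Bid 9 instead: wins, pays 9, utility 12 - 9 = 3.
Since 3 > 0, bidding 9 is strictly better here, so truthful bidding is not dominant.

No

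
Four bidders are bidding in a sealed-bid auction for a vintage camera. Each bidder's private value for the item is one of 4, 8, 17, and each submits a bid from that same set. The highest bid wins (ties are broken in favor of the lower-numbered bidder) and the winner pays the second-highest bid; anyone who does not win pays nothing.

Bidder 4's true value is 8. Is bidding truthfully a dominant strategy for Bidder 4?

Yes

Check each profile of the others' bids and compare truth against every alternative bid.
Others bid (4, 4, 4): truth gives 4, best alternative gives 4.
Others bid (4, 4, 8): truth gives 0, best alternative gives 0.
Others bid (4, 4, 17): truth gives 0, best alternative gives 0.
Others bid (4, 8, 4): truth gives 0, best alternative gives 0.
Others bid (4, 8, 8): truth gives 0, best alternative gives 0.
Others bid (4, 8, 17): truth gives 0, best alternative gives 0.
(Remaining 21 profiles checked similarly; truth is weakly best in each.)
In every case the truthful bid is at least as good as any alternative, so it is a dominant strategy.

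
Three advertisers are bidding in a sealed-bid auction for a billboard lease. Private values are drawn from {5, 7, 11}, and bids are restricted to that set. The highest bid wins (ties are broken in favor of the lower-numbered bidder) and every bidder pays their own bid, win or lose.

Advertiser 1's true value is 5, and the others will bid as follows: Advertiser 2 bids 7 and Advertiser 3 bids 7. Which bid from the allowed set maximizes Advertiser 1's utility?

Bid 5: loses but pays 5, utility -5.
Bid 7: wins, pays 7, utility 5 - 7 = -2.
Bid 11: wins, pays 11, utility 5 - 11 = -6.
The best choice is 7 with utility -2.

7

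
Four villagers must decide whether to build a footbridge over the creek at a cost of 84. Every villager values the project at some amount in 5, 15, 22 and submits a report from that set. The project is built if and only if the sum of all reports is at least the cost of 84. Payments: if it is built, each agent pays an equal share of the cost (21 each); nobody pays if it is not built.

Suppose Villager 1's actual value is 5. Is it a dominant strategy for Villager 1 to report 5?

Yes

Check each profile of the others' reports and compare truth against every alternative report.
Others report (5, 5, 5): truth gives 0, best alternative gives 0.
Others report (5, 5, 15): truth gives 0, best alternative gives 0.
Others report (5, 5, 22): truth gives 0, best alternative gives 0.
Others report (5, 15, 5): truth gives 0, best alternative gives 0.
Others report (5, 15, 15): truth gives 0, best alternative gives 0.
Others report (5, 15, 22): truth gives 0, best alternative gives 0.
(Remaining 21 profiles checked similarly; truth is weakly best in each.)
In every case the truthful report is at least as good as any alternative, so it is a dominant strategy.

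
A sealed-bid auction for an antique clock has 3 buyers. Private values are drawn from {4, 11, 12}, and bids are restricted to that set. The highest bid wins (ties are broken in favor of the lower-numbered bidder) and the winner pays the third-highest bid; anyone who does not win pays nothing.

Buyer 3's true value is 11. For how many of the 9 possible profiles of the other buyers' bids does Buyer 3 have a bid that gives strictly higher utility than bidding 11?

2

Others bid (4, 11): truth gives 0; bid 12 gives 7 > 0. Violating.
Others bid (11, 4): truth gives 0; bid 12 gives 7 > 0. Violating.
Others bid (4, 4): truth gives 7; no alternative beats it.
Others bid (4, 12): truth gives 0; no alternative beats it.
(Checking all 9 profiles: 2 have a profitable deviation, 7 do not.)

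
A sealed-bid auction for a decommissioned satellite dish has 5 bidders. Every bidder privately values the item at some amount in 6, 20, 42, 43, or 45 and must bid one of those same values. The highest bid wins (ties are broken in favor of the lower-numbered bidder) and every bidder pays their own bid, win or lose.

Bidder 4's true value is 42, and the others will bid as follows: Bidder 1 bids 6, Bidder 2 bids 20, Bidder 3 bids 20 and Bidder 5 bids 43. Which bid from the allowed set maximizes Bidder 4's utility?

Bid 6: loses but pays 6, utility -6.
Bid 20: loses but pays 20, utility -20.
Bid 42: loses but pays 42, utility -42.
Bid 43: wins, pays 43, utility 42 - 43 = -1.
Bid 45: wins, pays 45, utility 42 - 45 = -3.
The best choice is 43 with utility -1.

43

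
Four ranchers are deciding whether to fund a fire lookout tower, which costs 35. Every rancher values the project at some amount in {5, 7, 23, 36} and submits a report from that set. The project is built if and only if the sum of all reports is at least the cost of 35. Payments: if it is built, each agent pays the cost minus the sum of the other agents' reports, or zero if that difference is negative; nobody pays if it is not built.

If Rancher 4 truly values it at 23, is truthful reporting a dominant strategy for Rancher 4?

Yes

Check each profile of the others' reports and compare truth against every alternative report.
Others report (5, 5, 36): truth gives 23, best alternative gives 23.
Others report (5, 7, 23): truth gives 23, best alternative gives 23.
Others report (5, 7, 36): truth gives 23, best alternative gives 23.
Others report (5, 23, 7): truth gives 23, best alternative gives 23.
Others report (5, 23, 23): truth gives 23, best alternative gives 23.
Others report (5, 23, 36): truth gives 23, best alternative gives 23.
(Remaining 58 profiles checked similarly; truth is weakly best in each.)
In every case the truthful report is at least as good as any alternative, so it is a dominant strategy.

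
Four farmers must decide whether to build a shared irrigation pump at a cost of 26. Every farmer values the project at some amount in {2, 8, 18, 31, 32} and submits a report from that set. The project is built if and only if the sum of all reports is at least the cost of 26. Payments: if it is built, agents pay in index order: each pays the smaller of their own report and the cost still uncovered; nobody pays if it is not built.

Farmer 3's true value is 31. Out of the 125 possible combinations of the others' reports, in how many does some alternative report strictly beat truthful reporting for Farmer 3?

Others report (2, 2, 8): truth gives 9; report 18 gives 13 > 9. Violating.
Others report (2, 2, 18): truth gives 9; report 8 gives 23 > 9. Violating.
Others report (2, 2, 31): truth gives 9; report 2 gives 29 > 9. Violating.
Others report (2, 2, 32): truth gives 9; report 2 gives 29 > 9. Violating.
Others report (2, 2, 2): truth gives 9; no alternative beats it.
Others report (2, 8, 2): truth gives 15; no alternative beats it.
(Checking all 125 profiles: 25 have a profitable deviation, 100 do not.)

25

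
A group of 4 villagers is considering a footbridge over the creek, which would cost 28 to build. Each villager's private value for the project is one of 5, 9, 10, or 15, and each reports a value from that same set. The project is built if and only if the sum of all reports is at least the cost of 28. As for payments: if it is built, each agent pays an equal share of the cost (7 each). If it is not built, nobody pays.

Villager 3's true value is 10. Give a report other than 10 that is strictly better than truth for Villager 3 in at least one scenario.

Suppose Villager 1 reports 5, Villager 2 reports 5 and Villager 4 reports 5.
Report 10: project not built, utility 0.
Report 15: project built, pays 7, utility 10 - 7 = 3.
So reporting 15 beats truth here (3 > 0).

15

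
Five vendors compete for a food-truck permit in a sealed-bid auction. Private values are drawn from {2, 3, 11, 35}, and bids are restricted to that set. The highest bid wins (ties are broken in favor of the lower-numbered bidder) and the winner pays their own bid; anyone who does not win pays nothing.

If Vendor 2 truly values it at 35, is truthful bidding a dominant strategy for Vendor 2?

Consider the case where Vendor 1 bids 2, Vendor 3 bids 2, Vendor 4 bids 2 and Vendor 5 bids 2.
Truthful bid 35: wins, pays 35, utility 35 - 35 = 0.
Bid 3 instead: wins, pays 3, utility 35 - 3 = 32.
Since 32 > 0, bidding 3 is strictly better here, so truthful bidding is not dominant.

No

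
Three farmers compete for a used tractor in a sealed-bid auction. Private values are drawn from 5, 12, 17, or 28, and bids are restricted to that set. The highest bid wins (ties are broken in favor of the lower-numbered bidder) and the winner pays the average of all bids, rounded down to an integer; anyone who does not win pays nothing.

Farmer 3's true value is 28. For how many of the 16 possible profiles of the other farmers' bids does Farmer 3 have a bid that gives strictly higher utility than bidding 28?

4

Others bid (5, 5): truth gives 16; bid 12 gives 21 > 16. Violating.
Others bid (5, 12): truth gives 13; bid 17 gives 17 > 13. Violating.
Others bid (12, 5): truth gives 13; bid 17 gives 17 > 13. Violating.
Others bid (12, 12): truth gives 11; bid 17 gives 15 > 11. Violating.
Others bid (5, 17): truth gives 12; no alternative beats it.
Others bid (5, 28): truth gives 0; no alternative beats it.
(Checking all 16 profiles: 4 have a profitable deviation, 12 do not.)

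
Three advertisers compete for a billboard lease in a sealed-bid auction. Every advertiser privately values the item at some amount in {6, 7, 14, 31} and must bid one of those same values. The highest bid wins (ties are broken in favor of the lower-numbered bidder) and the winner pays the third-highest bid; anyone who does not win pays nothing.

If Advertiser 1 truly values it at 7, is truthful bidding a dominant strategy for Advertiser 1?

No

Consider the case where Advertiser 2 bids 6 and Advertiser 3 bids 14.
Truthful bid 7: loses, pays 0, utility 0.
Bid 14 instead: wins, pays 6, utility 7 - 6 = 1.
Since 1 > 0, bidding 14 is strictly better here, so truthful bidding is not dominant.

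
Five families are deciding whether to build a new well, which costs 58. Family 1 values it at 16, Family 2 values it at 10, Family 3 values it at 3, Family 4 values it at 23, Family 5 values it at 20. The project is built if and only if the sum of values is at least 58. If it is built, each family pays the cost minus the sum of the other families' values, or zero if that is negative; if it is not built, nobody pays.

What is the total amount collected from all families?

Total value 72 ≥ cost 58, so it is built.
Family 1: others sum to 56; max(0, 58 - 56) = 2.
Family 2: others sum to 62; max(0, 58 - 62) = 0.
Family 3: others sum to 69; max(0, 58 - 69) = 0.
Family 4: others sum to 49; max(0, 58 - 49) = 9.
Family 5: others sum to 52; max(0, 58 - 52) = 6.
Total collected = 2 + 0 + 0 + 9 + 6 = 17.

17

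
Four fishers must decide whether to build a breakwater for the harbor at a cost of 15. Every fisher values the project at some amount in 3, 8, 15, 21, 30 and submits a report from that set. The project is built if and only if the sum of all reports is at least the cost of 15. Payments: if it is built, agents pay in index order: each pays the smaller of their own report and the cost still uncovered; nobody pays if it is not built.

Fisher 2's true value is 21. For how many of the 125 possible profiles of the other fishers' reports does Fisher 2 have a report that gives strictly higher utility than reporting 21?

50

Others report (3, 3, 3): truth gives 9; report 8 gives 13 > 9. Violating.
Others report (3, 3, 8): truth gives 9; report 3 gives 18 > 9. Violating.
Others report (3, 3, 15): truth gives 9; report 3 gives 18 > 9. Violating.
Others report (3, 3, 21): truth gives 9; report 3 gives 18 > 9. Violating.
Others report (15, 3, 3): truth gives 21; no alternative beats it.
Others report (15, 3, 8): truth gives 21; no alternative beats it.
(Checking all 125 profiles: 50 have a profitable deviation, 75 do not.)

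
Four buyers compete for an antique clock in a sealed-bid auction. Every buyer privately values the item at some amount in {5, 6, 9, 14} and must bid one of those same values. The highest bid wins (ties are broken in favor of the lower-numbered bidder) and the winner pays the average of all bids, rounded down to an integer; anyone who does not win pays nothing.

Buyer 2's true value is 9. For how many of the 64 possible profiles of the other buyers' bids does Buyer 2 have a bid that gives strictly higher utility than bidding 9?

8

Others bid (5, 5, 5): truth gives 3; bid 6 gives 4 > 3. Violating.
Others bid (5, 5, 6): truth gives 3; bid 6 gives 4 > 3. Violating.
Others bid (5, 6, 5): truth gives 3; bid 6 gives 4 > 3. Violating.
Others bid (5, 6, 6): truth gives 3; bid 6 gives 4 > 3. Violating.
Others bid (5, 5, 9): truth gives 2; no alternative beats it.
Others bid (5, 5, 14): truth gives 0; no alternative beats it.
(Checking all 64 profiles: 8 have a profitable deviation, 56 do not.)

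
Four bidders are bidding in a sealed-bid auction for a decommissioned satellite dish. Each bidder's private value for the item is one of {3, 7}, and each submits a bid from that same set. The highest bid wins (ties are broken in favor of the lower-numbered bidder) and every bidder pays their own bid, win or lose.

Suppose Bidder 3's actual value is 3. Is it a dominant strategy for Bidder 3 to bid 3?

Check each profile of the others' bids and compare truth against every alternative bid.
Others bid (3, 7, 3): truth gives -3, best alternative gives -7.
Others bid (3, 7, 7): truth gives -3, best alternative gives -7.
Others bid (7, 3, 3): truth gives -3, best alternative gives -7.
Others bid (7, 3, 7): truth gives -3, best alternative gives -7.
Others bid (7, 7, 3): truth gives -3, best alternative gives -7.
Others bid (7, 7, 7): truth gives -3, best alternative gives -7.
(Remaining 2 profiles checked similarly; truth is weakly best in each.)
In every case the truthful bid is at least as good as any alternative, so it is a dominant strategy.

Yes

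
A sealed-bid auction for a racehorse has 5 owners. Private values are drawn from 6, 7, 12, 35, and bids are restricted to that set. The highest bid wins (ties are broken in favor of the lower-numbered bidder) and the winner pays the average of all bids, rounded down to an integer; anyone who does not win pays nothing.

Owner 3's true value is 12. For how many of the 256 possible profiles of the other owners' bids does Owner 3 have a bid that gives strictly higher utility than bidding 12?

Others bid (6, 6, 6, 6): truth gives 5; bid 7 gives 6 > 5. Violating.
Others bid (6, 6, 6, 7): truth gives 5; bid 7 gives 6 > 5. Violating.
Others bid (6, 6, 7, 6): truth gives 5; bid 7 gives 6 > 5. Violating.
Others bid (6, 6, 7, 7): truth gives 5; bid 7 gives 6 > 5. Violating.
Others bid (6, 6, 6, 12): truth gives 4; no alternative beats it.
Others bid (6, 6, 6, 35): truth gives 0; no alternative beats it.
(Checking all 256 profiles: 4 have a profitable deviation, 252 do not.)

4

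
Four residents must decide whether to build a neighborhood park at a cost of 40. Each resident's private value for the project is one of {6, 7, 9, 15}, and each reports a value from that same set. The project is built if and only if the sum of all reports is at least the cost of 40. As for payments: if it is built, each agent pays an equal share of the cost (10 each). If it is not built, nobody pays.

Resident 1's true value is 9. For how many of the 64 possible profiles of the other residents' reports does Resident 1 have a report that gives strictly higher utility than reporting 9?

Others report (7, 9, 15): truth gives -1; report 6 gives 0 > -1. Violating.
Others report (7, 15, 9): truth gives -1; report 6 gives 0 > -1. Violating.
Others report (9, 7, 15): truth gives -1; report 6 gives 0 > -1. Violating.
Others report (9, 9, 15): truth gives -1; report 6 gives 0 > -1. Violating.
Others report (6, 6, 6): truth gives 0; no alternative beats it.
Others report (6, 6, 7): truth gives 0; no alternative beats it.
(Checking all 64 profiles: 9 have a profitable deviation, 55 do not.)

9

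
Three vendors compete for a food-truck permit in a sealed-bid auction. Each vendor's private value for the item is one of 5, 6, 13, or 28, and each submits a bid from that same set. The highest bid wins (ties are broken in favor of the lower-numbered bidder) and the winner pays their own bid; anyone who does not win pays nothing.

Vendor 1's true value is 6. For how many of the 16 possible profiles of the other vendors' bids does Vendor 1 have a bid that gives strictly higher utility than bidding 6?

Others bid (5, 5): truth gives 0; bid 5 gives 1 > 0. Violating.
Others bid (5, 6): truth gives 0; no alternative beats it.
Others bid (5, 13): truth gives 0; no alternative beats it.
(Checking all 16 profiles: 1 has a profitable deviation, 15 do not.)

1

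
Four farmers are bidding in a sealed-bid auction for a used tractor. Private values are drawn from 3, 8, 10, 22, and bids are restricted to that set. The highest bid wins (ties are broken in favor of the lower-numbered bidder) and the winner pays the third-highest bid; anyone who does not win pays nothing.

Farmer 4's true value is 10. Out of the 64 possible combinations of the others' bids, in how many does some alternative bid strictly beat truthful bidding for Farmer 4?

Others bid (3, 3, 10): truth gives 0; bid 22 gives 7 > 0. Violating.
Others bid (3, 8, 10): truth gives 0; bid 22 gives 2 > 0. Violating.
Others bid (3, 10, 3): truth gives 0; bid 22 gives 7 > 0. Violating.
Others bid (3, 10, 8): truth gives 0; bid 22 gives 2 > 0. Violating.
Others bid (3, 3, 3): truth gives 7; no alternative beats it.
Others bid (3, 3, 8): truth gives 7; no alternative beats it.
(Checking all 64 profiles: 12 have a profitable deviation, 52 do not.)

12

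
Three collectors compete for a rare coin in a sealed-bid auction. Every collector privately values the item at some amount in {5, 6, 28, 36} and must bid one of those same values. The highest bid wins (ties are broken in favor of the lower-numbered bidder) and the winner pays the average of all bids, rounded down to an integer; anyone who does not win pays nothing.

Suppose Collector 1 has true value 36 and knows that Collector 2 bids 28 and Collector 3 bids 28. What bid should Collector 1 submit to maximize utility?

Bid 5: loses, pays 0, utility 0.
Bid 6: loses, pays 0, utility 0.
Bid 28: wins, pays 28, utility 36 - 28 = 8.
Bid 36: wins, pays 30, utility 36 - 30 = 6.
The best choice is 28 with utility 8.

28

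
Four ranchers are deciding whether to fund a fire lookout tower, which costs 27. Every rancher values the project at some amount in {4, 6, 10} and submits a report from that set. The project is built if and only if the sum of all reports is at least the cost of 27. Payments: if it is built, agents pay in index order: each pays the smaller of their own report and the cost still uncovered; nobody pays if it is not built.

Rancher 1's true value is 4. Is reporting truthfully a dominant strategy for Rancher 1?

Check each profile of the others' reports and compare truth against every alternative report.
Others report (4, 10, 10): truth gives 0, best alternative gives -2.
Others report (6, 6, 10): truth gives 0, best alternative gives -2.
Others report (6, 10, 6): truth gives 0, best alternative gives -2.
Others report (6, 10, 10): truth gives 0, best alternative gives -2.
Others report (10, 4, 10): truth gives 0, best alternative gives -2.
Others report (10, 6, 6): truth gives 0, best alternative gives -2.
(Remaining 21 profiles checked similarly; truth is weakly best in each.)
In every case the truthful report is at least as good as any alternative, so it is a dominant strategy.

Yes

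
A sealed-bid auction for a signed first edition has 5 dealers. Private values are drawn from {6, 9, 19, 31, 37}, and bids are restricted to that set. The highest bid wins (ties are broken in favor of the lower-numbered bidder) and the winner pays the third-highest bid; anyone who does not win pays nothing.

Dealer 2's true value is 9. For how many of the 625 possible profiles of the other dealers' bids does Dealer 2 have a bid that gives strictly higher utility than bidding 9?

12

Others bid (6, 6, 6, 19): truth gives 0; bid 19 gives 3 > 0. Violating.
Others bid (6, 6, 6, 31): truth gives 0; bid 31 gives 3 > 0. Violating.
Others bid (6, 6, 6, 37): truth gives 0; bid 37 gives 3 > 0. Violating.
Others bid (6, 6, 19, 6): truth gives 0; bid 19 gives 3 > 0. Violating.
Others bid (6, 6, 6, 6): truth gives 3; no alternative beats it.
Others bid (6, 6, 6, 9): truth gives 3; no alternative beats it.
(Checking all 625 profiles: 12 have a profitable deviation, 613 do not.)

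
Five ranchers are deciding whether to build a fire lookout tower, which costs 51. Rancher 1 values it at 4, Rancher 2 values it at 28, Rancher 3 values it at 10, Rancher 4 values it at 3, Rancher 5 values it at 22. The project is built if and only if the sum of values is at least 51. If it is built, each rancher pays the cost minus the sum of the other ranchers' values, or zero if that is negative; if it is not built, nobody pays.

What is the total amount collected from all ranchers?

Total value 67 ≥ cost 51, so it is built.
Rancher 1: others sum to 63; max(0, 51 - 63) = 0.
Rancher 2: others sum to 39; max(0, 51 - 39) = 12.
Rancher 3: others sum to 57; max(0, 51 - 57) = 0.
Rancher 4: others sum to 64; max(0, 51 - 64) = 0.
Rancher 5: others sum to 45; max(0, 51 - 45) = 6.
Total collected = 0 + 12 + 0 + 0 + 6 = 18.

18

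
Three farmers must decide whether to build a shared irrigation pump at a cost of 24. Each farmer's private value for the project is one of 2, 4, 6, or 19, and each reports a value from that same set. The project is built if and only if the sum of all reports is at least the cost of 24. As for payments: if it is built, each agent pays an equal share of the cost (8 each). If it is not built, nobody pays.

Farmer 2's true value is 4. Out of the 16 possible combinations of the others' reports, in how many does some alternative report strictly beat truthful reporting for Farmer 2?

2

Others report (2, 19): truth gives -4; report 2 gives 0 > -4. Violating.
Others report (19, 2): truth gives -4; report 2 gives 0 > -4. Violating.
Others report (2, 2): truth gives 0; no alternative beats it.
Others report (2, 4): truth gives 0; no alternative beats it.
(Checking all 16 profiles: 2 have a profitable deviation, 14 do not.)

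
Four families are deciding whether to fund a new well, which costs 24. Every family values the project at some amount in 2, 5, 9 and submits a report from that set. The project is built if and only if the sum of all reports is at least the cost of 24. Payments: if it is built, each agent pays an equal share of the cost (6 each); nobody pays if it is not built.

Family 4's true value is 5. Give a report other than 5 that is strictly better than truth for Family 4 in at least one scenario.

Suppose Family 1 reports 2, Family 2 reports 9 and Family 3 reports 9.
Report 5: project built, pays 6, utility 5 - 6 = -1.
Report 2: project not built, utility 0.
So reporting 2 beats truth here (0 > -1).

2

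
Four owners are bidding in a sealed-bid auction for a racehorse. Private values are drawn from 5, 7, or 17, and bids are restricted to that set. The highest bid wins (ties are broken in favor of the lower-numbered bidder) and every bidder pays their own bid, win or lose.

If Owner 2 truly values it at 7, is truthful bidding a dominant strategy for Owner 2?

Consider the case where Owner 1 bids 5, Owner 3 bids 5 and Owner 4 bids 17.
Truthful bid 7: loses but pays 7, utility -7.
Bid 5 instead: loses but pays 5, utility -5.
Since -5 > -7, bidding 5 is strictly better here, so truthful bidding is not dominant.

No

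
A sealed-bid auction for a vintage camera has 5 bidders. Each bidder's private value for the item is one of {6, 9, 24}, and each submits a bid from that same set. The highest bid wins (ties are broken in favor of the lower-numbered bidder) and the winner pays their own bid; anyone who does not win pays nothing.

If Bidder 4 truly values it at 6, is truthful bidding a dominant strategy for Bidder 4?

Yes

Check each profile of the others' bids and compare truth against every alternative bid.
Others bid (6, 6, 6, 6): truth gives 0, best alternative gives -3.
Others bid (6, 6, 6, 9): truth gives 0, best alternative gives -3.
Others bid (6, 6, 6, 24): truth gives 0, best alternative gives 0.
Others bid (6, 6, 9, 6): truth gives 0, best alternative gives 0.
Others bid (6, 6, 9, 9): truth gives 0, best alternative gives 0.
Others bid (6, 6, 9, 24): truth gives 0, best alternative gives 0.
(Remaining 75 profiles checked similarly; truth is weakly best in each.)
In every case the truthful bid is at least as good as any alternative, so it is a dominant strategy.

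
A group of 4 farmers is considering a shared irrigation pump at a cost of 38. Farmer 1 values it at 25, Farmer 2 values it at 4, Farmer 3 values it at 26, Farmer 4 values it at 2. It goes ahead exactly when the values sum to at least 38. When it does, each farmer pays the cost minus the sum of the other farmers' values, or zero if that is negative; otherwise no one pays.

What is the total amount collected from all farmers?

13

Total value 57 ≥ cost 38, so it is built.
Farmer 1: others sum to 32; max(0, 38 - 32) = 6.
Farmer 2: others sum to 53; max(0, 38 - 53) = 0.
Farmer 3: others sum to 31; max(0, 38 - 31) = 7.
Farmer 4: others sum to 55; max(0, 38 - 55) = 0.
Total collected = 6 + 0 + 7 + 0 = 13.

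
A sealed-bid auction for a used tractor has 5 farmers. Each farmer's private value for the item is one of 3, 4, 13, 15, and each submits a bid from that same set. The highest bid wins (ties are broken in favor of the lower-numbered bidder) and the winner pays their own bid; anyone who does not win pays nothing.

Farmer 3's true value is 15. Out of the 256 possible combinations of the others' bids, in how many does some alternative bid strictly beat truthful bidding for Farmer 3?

36

Others bid (3, 3, 3, 3): truth gives 0; bid 4 gives 11 > 0. Violating.
Others bid (3, 3, 3, 4): truth gives 0; bid 4 gives 11 > 0. Violating.
Others bid (3, 3, 3, 13): truth gives 0; bid 13 gives 2 > 0. Violating.
Others bid (3, 3, 4, 3): truth gives 0; bid 4 gives 11 > 0. Violating.
Others bid (3, 3, 3, 15): truth gives 0; no alternative beats it.
Others bid (3, 3, 4, 15): truth gives 0; no alternative beats it.
(Checking all 256 profiles: 36 have a profitable deviation, 220 do not.)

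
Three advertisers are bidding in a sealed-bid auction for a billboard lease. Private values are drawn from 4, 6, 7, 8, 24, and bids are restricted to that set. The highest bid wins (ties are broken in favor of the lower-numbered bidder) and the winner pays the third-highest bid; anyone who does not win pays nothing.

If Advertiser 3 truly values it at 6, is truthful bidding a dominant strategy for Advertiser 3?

Consider the case where Advertiser 1 bids 4 and Advertiser 2 bids 6.
Truthful bid 6: loses, pays 0, utility 0.
Bid 7 instead: wins, pays 4, utility 6 - 4 = 2.
Since 2 > 0, bidding 7 is strictly better here, so truthful bidding is not dominant.

No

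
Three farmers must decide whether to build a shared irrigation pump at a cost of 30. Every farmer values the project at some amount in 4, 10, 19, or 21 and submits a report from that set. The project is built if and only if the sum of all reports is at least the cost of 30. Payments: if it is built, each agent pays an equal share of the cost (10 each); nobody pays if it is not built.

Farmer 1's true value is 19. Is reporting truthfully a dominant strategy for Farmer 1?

Yes

Check each profile of the others' reports and compare truth against every alternative report.
Others report (4, 10): truth gives 9, best alternative gives 9.
Others report (4, 19): truth gives 9, best alternative gives 9.
Others report (4, 21): truth gives 9, best alternative gives 9.
Others report (10, 4): truth gives 9, best alternative gives 9.
Others report (10, 10): truth gives 9, best alternative gives 9.
Others report (10, 19): truth gives 9, best alternative gives 9.
(Remaining 10 profiles checked similarly; truth is weakly best in each.)
In every case the truthful report is at least as good as any alternative, so it is a dominant strategy.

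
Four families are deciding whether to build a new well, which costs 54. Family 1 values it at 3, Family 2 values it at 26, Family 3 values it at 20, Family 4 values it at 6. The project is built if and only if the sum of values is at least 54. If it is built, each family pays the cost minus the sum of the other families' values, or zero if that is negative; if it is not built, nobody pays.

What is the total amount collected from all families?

51

Total value 55 ≥ cost 54, so it is built.
Family 1: others sum to 52; max(0, 54 - 52) = 2.
Family 2: others sum to 29; max(0, 54 - 29) = 25.
Family 3: others sum to 35; max(0, 54 - 35) = 19.
Family 4: others sum to 49; max(0, 54 - 49) = 5.
Total collected = 2 + 25 + 19 + 5 = 51.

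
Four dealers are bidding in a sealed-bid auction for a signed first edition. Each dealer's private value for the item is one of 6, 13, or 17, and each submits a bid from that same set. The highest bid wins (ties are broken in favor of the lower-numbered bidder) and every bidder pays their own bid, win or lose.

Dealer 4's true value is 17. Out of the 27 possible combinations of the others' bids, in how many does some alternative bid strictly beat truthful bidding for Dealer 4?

20

Others bid (6, 6, 6): truth gives 0; bid 13 gives 4 > 0. Violating.
Others bid (6, 6, 17): truth gives -17; bid 6 gives -6 > -17. Violating.
Others bid (6, 13, 17): truth gives -17; bid 6 gives -6 > -17. Violating.
Others bid (6, 17, 6): truth gives -17; bid 6 gives -6 > -17. Violating.
Others bid (6, 6, 13): truth gives 0; no alternative beats it.
Others bid (6, 13, 6): truth gives 0; no alternative beats it.
(Checking all 27 profiles: 20 have a profitable deviation, 7 do not.)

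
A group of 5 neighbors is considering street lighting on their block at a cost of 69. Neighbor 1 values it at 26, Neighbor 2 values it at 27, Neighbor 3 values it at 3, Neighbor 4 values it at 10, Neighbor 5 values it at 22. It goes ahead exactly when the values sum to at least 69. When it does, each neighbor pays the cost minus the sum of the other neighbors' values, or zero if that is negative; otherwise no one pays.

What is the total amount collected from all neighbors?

18

Total value 88 ≥ cost 69, so it is built.
Neighbor 1: others sum to 62; max(0, 69 - 62) = 7.
Neighbor 2: others sum to 61; max(0, 69 - 61) = 8.
Neighbor 3: others sum to 85; max(0, 69 - 85) = 0.
Neighbor 4: others sum to 78; max(0, 69 - 78) = 0.
Neighbor 5: others sum to 66; max(0, 69 - 66) = 3.
Total collected = 7 + 8 + 0 + 0 + 3 = 18.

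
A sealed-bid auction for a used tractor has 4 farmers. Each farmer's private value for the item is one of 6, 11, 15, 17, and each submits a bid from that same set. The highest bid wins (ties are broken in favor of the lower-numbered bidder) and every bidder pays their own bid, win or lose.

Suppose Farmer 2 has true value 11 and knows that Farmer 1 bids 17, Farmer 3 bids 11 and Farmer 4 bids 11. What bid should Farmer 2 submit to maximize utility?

Bid 6: loses but pays 6, utility -6.
Bid 11: loses but pays 11, utility -11.
Bid 15: loses but pays 15, utility -15.
Bid 17: loses but pays 17, utility -17.
The best choice is 6 with utility -6.

6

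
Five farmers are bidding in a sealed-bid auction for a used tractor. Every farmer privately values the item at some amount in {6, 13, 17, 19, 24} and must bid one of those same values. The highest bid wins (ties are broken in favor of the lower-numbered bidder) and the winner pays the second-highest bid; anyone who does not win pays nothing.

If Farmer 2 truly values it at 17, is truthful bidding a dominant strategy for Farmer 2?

Yes

Check each profile of the others' bids and compare truth against every alternative bid.
Others bid (6, 6, 6, 6): truth gives 11, best alternative gives 11.
Others bid (6, 6, 6, 13): truth gives 4, best alternative gives 4.
Others bid (6, 6, 13, 6): truth gives 4, best alternative gives 4.
Others bid (6, 6, 13, 13): truth gives 4, best alternative gives 4.
Others bid (6, 13, 6, 6): truth gives 4, best alternative gives 4.
Others bid (6, 13, 6, 13): truth gives 4, best alternative gives 4.
(Remaining 619 profiles checked similarly; truth is weakly best in each.)
In every case the truthful bid is at least as good as any alternative, so it is a dominant strategy.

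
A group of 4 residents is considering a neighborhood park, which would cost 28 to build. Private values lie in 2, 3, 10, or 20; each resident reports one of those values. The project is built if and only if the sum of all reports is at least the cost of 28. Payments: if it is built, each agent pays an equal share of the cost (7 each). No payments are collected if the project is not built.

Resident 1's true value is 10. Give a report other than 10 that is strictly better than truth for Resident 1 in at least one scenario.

Suppose Resident 2 reports 2, Resident 3 reports 2 and Resident 4 reports 10.
Report 10: project not built, utility 0.
Report 20: project built, pays 7, utility 10 - 7 = 3.
So reporting 20 beats truth here (3 > 0).

20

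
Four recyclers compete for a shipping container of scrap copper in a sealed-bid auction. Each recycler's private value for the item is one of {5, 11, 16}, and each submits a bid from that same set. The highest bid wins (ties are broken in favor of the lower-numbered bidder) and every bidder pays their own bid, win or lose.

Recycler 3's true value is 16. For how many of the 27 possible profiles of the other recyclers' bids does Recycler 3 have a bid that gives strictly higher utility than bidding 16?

17

Others bid (5, 5, 5): truth gives 0; bid 11 gives 5 > 0. Violating.
Others bid (5, 5, 11): truth gives 0; bid 11 gives 5 > 0. Violating.
Others bid (5, 16, 5): truth gives -16; bid 5 gives -5 > -16. Violating.
Others bid (5, 16, 11): truth gives -16; bid 5 gives -5 > -16. Violating.
Others bid (5, 5, 16): truth gives 0; no alternative beats it.
Others bid (5, 11, 5): truth gives 0; no alternative beats it.
(Checking all 27 profiles: 17 have a profitable deviation, 10 do not.)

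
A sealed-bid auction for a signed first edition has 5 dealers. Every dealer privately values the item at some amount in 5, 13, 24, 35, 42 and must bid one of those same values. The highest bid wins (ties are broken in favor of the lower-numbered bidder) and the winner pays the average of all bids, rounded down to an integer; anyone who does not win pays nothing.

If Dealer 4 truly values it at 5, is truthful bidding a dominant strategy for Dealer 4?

Yes

Check each profile of the others' bids and compare truth against every alternative bid.
Others bid (5, 5, 5, 13): truth gives 0, best alternative gives -3.
Others bid (5, 5, 5, 5): truth gives 0, best alternative gives -1.
Others bid (5, 5, 5, 24): truth gives 0, best alternative gives 0.
Others bid (5, 5, 5, 35): truth gives 0, best alternative gives 0.
Others bid (5, 5, 5, 42): truth gives 0, best alternative gives 0.
Others bid (5, 5, 13, 5): truth gives 0, best alternative gives 0.
(Remaining 619 profiles checked similarly; truth is weakly best in each.)
In every case the truthful bid is at least as good as any alternative, so it is a dominant strategy.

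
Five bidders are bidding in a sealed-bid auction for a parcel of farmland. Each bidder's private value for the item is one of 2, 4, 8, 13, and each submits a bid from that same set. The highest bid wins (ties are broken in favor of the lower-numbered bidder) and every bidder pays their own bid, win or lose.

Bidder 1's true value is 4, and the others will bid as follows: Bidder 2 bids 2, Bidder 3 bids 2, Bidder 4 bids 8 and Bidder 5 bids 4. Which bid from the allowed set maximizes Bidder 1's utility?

Bid 2: loses but pays 2, utility -2.
Bid 4: loses but pays 4, utility -4.
Bid 8: wins, pays 8, utility 4 - 8 = -4.
Bid 13: wins, pays 13, utility 4 - 13 = -9.
The best choice is 2 with utility -2.

2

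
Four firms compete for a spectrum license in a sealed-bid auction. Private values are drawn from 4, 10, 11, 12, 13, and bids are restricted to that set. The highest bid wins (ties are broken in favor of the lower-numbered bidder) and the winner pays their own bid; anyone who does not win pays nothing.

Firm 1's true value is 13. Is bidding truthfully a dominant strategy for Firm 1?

No

Consider the case where Firm 2 bids 4, Firm 3 bids 4 and Firm 4 bids 4.
Truthful bid 13: wins, pays 13, utility 13 - 13 = 0.
Bid 4 instead: wins, pays 4, utility 13 - 4 = 9.
Since 9 > 0, bidding 4 is strictly better here, so truthful bidding is not dominant.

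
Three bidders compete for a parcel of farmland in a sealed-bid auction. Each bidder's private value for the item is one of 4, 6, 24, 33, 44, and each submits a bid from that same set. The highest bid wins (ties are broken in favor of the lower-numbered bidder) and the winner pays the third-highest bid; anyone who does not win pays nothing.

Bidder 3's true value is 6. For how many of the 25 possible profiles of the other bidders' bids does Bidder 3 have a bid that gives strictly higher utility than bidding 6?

6

Others bid (4, 6): truth gives 0; bid 24 gives 2 > 0. Violating.
Others bid (4, 24): truth gives 0; bid 33 gives 2 > 0. Violating.
Others bid (4, 33): truth gives 0; bid 44 gives 2 > 0. Violating.
Others bid (6, 4): truth gives 0; bid 24 gives 2 > 0. Violating.
Others bid (4, 4): truth gives 2; no alternative beats it.
Others bid (4, 44): truth gives 0; no alternative beats it.
(Checking all 25 profiles: 6 have a profitable deviation, 19 do not.)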